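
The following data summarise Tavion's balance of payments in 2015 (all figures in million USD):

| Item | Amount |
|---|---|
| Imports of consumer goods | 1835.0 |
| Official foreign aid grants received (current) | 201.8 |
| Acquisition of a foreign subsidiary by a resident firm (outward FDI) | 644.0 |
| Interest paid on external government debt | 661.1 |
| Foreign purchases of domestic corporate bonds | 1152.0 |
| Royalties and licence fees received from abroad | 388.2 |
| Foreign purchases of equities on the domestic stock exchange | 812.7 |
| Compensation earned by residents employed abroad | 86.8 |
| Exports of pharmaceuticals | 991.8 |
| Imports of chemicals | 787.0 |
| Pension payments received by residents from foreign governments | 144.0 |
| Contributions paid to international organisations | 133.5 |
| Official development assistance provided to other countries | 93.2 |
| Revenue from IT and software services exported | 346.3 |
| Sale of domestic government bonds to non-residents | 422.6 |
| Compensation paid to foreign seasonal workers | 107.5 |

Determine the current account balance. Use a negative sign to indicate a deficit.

Goods: 991.8 - 787.0 - 1835.0 = -1630.2
Services: 388.2 + 346.3 = 734.5
Primary income: -107.5 + 86.8 - 661.1 = -681.8
Secondary income: 144.0 - 93.2 + 201.8 - 133.5 = 119.1
Current account = (-1630.2) + 734.5 + (-681.8) + 119.1 = -1458.4
(Excluded from the current account — financial account: acquisition of a foreign subsidiary by a resident firm (outward FDI) 644.0, foreign purchases of domestic corporate bonds 1152.0, foreign purchases of equities on the domestic stock exchange 812.7, sale of domestic government bonds to non-residents 422.6.)

-1458.4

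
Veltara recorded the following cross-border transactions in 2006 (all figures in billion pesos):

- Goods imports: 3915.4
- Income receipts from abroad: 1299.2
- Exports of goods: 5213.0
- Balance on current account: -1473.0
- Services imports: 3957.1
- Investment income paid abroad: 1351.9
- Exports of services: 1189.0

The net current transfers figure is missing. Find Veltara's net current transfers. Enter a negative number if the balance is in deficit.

Current account = goods balance + services balance + net primary income + net secondary income
Sum of the known components = -1523.2
Net current transfers = CA - (known components) = -1473.0 - (-1523.2) = 50.2

50.2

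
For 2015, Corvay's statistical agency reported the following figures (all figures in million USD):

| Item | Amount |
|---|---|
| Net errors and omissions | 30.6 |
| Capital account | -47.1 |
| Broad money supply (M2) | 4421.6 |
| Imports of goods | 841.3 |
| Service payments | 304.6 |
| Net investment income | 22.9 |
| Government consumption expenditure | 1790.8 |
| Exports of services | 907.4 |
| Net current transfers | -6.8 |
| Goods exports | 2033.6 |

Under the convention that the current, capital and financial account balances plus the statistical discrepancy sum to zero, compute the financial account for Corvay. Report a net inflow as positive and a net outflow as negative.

-1794.7

Goods balance = 2033.6 - 841.3 = 1192.3
Services balance = 907.4 - 304.6 = 602.8
Trade balance (goods + services) = 1192.3 + 602.8 = 1795.1
Net primary income = 22.9
Net secondary income = -6.8
Current account = 1795.1 + 22.9 + (-6.8) = 1811.2
Financial account = -(1811.2 + (-47.1) + 30.6) = -1794.7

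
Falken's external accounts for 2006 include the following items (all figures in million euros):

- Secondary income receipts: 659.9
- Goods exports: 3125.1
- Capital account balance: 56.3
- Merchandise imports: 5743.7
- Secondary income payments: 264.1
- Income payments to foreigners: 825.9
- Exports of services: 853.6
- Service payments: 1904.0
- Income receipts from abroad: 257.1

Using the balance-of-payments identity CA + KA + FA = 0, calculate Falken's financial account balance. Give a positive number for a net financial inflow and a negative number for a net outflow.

Goods balance = 3125.1 - 5743.7 = -2618.6
Services balance = 853.6 - 1904.0 = -1050.4
Trade balance (goods + services) = -2618.6 + (-1050.4) = -3669.0
Net primary income = 257.1 - 825.9 = -568.8
Net secondary income = 659.9 - 264.1 = 395.8
Current account = -3669.0 + (-568.8) + 395.8 = -3842.0
Financial account = -(-3842.0 + 56.3) = 3785.7

3785.7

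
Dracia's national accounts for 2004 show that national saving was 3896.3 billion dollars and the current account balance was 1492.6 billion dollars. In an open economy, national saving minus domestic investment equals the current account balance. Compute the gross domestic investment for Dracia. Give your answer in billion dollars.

2403.7

I = S - CA = 3896.3 - 1492.6 = 2403.7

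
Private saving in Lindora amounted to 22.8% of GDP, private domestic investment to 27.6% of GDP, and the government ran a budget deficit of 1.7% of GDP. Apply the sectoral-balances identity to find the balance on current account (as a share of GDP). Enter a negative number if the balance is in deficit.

By the sectoral-balances identity, CA = (S_private - I) + (T - G).
Private balance = 22.8 - 27.6 = -4.8
Government balance (T - G) = -1.7
CA = -4.8 + (-1.7) = -6.5

-6.5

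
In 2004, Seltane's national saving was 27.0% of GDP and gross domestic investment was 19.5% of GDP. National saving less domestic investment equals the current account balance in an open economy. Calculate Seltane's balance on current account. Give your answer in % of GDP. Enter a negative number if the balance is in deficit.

CA = S - I = 27.0 - 19.5 = 7.5

7.5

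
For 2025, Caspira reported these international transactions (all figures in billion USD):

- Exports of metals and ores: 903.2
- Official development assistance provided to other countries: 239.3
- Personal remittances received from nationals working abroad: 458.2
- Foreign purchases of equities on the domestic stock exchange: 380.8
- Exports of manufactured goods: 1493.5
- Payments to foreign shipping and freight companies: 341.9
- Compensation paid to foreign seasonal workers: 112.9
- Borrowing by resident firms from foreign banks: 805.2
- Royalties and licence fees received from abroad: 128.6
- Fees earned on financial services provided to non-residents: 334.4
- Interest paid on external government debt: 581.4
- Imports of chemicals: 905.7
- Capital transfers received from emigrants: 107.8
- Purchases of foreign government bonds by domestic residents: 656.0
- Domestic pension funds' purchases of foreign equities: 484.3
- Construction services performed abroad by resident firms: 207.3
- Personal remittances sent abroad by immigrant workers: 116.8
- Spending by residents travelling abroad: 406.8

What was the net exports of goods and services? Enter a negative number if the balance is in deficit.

Goods: 903.2 + 1493.5 - 905.7 = 1491.0
Services: 334.4 - 341.9 + 128.6 + 207.3 - 406.8 = -78.4
Trade balance = 1491.0 + (-78.4) = 1412.6
(Excluded from the trade balance — secondary income: official development assistance provided to other countries 239.3, personal remittances received from nationals working abroad 458.2, personal remittances sent abroad by immigrant workers 116.8; financial account: foreign purchases of equities on the domestic stock exchange 380.8, borrowing by resident firms from foreign banks 805.2, purchases of foreign government bonds by domestic residents 656.0, domestic pension funds' purchases of foreign equities 484.3; primary income: compensation paid to foreign seasonal workers 112.9, interest paid on external government debt 581.4; capital account: capital transfers received from emigrants 107.8.)

1412.6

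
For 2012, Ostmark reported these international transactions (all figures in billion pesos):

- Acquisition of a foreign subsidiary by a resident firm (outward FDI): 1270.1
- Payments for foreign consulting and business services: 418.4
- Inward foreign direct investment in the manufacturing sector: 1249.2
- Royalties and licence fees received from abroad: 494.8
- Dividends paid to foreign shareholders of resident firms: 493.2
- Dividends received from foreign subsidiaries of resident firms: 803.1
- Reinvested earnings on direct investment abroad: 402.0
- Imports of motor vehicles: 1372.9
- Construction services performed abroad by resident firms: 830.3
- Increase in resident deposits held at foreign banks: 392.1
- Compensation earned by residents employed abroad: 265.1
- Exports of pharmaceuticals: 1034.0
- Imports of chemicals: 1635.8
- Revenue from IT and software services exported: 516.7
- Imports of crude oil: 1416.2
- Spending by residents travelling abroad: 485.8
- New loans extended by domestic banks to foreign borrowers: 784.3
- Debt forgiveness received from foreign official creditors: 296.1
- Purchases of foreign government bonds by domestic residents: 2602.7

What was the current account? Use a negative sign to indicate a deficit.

-1476.3

Goods: -1372.9 - 1416.2 + 1034.0 - 1635.8 = -3390.9
Services: 494.8 + 830.3 - 418.4 + 516.7 - 485.8 = 937.6
Primary income: 803.1 + 265.1 + 402.0 - 493.2 = 977.0
Current account = (-3390.9) + 937.6 + 977.0 = -1476.3
(Excluded from the current account — financial account: acquisition of a foreign subsidiary by a resident firm (outward FDI) 1270.1, inward foreign direct investment in the manufacturing sector 1249.2, increase in resident deposits held at foreign banks 392.1, new loans extended by domestic banks to foreign borrowers 784.3, purchases of foreign government bonds by domestic residents 2602.7; capital account: debt forgiveness received from foreign official creditors 296.1.)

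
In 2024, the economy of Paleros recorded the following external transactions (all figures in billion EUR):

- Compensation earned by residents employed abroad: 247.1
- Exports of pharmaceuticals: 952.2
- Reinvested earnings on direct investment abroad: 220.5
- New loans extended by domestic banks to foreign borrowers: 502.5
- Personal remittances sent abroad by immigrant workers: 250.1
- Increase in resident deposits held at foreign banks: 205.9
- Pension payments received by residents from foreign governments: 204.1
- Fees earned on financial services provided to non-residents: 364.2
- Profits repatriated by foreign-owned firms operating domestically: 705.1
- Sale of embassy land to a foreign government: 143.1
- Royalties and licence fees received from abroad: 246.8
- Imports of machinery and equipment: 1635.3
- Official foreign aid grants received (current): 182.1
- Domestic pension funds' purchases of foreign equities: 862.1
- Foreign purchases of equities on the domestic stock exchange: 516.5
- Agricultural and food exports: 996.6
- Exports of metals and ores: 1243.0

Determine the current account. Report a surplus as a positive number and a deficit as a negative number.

2066.1

Goods: 1243.0 - 1635.3 + 996.6 + 952.2 = 1556.5
Services: 364.2 + 246.8 = 611.0
Primary income: 220.5 - 705.1 + 247.1 = -237.5
Secondary income: 204.1 + 182.1 - 250.1 = 136.1
Current account = 1556.5 + 611.0 + (-237.5) + 136.1 = 2066.1
(Excluded from the current account — financial account: new loans extended by domestic banks to foreign borrowers 502.5, increase in resident deposits held at foreign banks 205.9, domestic pension funds' purchases of foreign equities 862.1, foreign purchases of equities on the domestic stock exchange 516.5; capital account: sale of embassy land to a foreign government 143.1.)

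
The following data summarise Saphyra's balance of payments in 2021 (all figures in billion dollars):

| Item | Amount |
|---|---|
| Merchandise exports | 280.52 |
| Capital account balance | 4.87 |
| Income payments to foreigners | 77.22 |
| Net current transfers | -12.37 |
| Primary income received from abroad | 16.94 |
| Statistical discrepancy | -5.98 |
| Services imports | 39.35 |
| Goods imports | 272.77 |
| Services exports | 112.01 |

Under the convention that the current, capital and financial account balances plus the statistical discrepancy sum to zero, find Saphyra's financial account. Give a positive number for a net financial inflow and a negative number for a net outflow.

Goods balance = 280.52 - 272.77 = 7.75
Services balance = 112.01 - 39.35 = 72.66
Trade balance (goods + services) = 7.75 + 72.66 = 80.41
Net primary income = 16.94 - 77.22 = -60.28
Net secondary income = -12.37
Current account = 80.41 + (-60.28) + (-12.37) = 7.76
Financial account = -(7.76 + 4.87 + (-5.98)) = -6.65

-6.65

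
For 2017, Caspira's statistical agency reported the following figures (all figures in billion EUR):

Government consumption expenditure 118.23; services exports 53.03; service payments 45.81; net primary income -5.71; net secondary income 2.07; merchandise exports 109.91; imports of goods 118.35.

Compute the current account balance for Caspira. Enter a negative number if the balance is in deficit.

-4.86

Goods balance = 109.91 - 118.35 = -8.44
Services balance = 53.03 - 45.81 = 7.22
Trade balance (goods + services) = -8.44 + 7.22 = -1.22
Net primary income = -5.71
Net secondary income = 2.07
Current account = -1.22 + (-5.71) + 2.07 = -4.86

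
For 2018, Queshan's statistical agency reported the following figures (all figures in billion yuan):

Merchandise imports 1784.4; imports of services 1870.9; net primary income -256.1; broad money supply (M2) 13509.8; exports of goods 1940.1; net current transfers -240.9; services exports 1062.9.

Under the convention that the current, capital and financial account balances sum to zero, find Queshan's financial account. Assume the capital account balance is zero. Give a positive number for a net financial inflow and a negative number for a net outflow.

Goods balance = 1940.1 - 1784.4 = 155.7
Services balance = 1062.9 - 1870.9 = -808.0
Trade balance (goods + services) = 155.7 + (-808.0) = -652.3
Net primary income = -256.1
Net secondary income = -240.9
Current account = -652.3 + (-256.1) + (-240.9) = -1149.3
Financial account = -(-1149.3) = 1149.3

1149.3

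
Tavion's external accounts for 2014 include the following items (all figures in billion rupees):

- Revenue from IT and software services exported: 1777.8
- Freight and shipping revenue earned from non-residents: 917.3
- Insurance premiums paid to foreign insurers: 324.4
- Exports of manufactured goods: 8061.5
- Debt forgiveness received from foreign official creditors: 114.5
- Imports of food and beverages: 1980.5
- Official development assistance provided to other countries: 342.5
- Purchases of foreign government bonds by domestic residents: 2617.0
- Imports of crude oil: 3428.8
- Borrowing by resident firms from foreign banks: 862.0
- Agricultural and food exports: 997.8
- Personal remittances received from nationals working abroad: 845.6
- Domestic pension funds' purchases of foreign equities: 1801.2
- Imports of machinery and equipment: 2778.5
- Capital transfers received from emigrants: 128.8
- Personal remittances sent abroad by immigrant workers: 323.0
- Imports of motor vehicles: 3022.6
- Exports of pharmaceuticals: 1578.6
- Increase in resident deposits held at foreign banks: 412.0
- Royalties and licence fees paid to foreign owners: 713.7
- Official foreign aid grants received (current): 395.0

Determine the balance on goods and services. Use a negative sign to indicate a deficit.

1084.5

Goods: 1578.6 + 997.8 - 2778.5 - 1980.5 + 8061.5 - 3022.6 - 3428.8 = -572.5
Services: -713.7 + 917.3 + 1777.8 - 324.4 = 1657.0
Trade balance = -572.5 + 1657.0 = 1084.5
(Excluded from the trade balance — capital account: debt forgiveness received from foreign official creditors 114.5, capital transfers received from emigrants 128.8; secondary income: official development assistance provided to other countries 342.5, personal remittances received from nationals working abroad 845.6, personal remittances sent abroad by immigrant workers 323.0, official foreign aid grants received (current) 395.0; financial account: purchases of foreign government bonds by domestic residents 2617.0, borrowing by resident firms from foreign banks 862.0, domestic pension funds' purchases of foreign equities 1801.2, increase in resident deposits held at foreign banks 412.0.)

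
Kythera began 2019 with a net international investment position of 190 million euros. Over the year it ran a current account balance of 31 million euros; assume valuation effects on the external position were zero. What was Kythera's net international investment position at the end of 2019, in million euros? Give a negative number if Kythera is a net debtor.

With no valuation effects, change in NIIP = current account = 31
End-of-year NIIP = 190 + 31 = 221

221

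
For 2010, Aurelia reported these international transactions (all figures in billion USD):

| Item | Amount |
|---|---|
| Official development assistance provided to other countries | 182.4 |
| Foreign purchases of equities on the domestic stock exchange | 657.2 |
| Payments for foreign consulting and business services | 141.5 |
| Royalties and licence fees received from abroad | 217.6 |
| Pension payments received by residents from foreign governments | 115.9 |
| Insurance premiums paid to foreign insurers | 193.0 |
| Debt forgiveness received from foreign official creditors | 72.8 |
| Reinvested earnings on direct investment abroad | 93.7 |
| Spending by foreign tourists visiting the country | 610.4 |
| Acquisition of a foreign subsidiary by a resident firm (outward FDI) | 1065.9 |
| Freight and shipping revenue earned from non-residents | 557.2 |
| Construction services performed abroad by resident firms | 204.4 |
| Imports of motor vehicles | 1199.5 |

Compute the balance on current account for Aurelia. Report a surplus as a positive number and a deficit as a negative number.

Goods: -1199.5
Services: 610.4 - 193.0 + 217.6 + 204.4 - 141.5 + 557.2 = 1255.1
Primary income: 93.7
Secondary income: -182.4 + 115.9 = -66.5
Current account = (-1199.5) + 1255.1 + 93.7 + (-66.5) = 82.8
(Excluded from the current account — financial account: foreign purchases of equities on the domestic stock exchange 657.2, acquisition of a foreign subsidiary by a resident firm (outward FDI) 1065.9; capital account: debt forgiveness received from foreign official creditors 72.8.)

82.8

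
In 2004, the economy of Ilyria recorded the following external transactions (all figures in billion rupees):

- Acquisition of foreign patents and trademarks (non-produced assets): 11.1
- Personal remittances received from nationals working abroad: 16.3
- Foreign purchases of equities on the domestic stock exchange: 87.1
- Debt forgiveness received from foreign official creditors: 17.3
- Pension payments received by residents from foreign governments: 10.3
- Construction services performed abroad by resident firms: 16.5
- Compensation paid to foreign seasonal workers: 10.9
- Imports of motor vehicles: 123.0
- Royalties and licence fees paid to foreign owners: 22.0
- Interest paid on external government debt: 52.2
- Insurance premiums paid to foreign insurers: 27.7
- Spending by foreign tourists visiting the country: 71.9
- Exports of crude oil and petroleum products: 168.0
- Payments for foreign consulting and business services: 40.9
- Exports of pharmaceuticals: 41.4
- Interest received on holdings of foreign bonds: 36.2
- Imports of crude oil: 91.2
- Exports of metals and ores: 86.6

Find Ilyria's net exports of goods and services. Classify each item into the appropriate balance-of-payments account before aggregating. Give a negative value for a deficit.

79.6

Goods: 168.0 - 123.0 + 41.4 + 86.6 - 91.2 = 81.8
Services: -40.9 + 16.5 - 22.0 - 27.7 + 71.9 = -2.2
Trade balance = 81.8 + (-2.2) = 79.6
(Excluded from the trade balance — capital account: acquisition of foreign patents and trademarks (non-produced assets) 11.1, debt forgiveness received from foreign official creditors 17.3; secondary income: personal remittances received from nationals working abroad 16.3, pension payments received by residents from foreign governments 10.3; financial account: foreign purchases of equities on the domestic stock exchange 87.1; primary income: compensation paid to foreign seasonal workers 10.9, interest paid on external government debt 52.2, interest received on holdings of foreign bonds 36.2.)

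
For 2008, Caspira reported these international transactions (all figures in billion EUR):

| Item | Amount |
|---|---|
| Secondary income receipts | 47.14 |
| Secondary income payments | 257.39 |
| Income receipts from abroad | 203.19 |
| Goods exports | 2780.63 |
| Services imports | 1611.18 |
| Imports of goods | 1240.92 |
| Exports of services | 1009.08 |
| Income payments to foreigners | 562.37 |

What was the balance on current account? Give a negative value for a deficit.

Goods balance = 2780.63 - 1240.92 = 1539.71
Services balance = 1009.08 - 1611.18 = -602.10
Trade balance (goods + services) = 1539.71 + (-602.10) = 937.61
Net primary income = 203.19 - 562.37 = -359.18
Net secondary income = 47.14 - 257.39 = -210.25
Current account = 937.61 + (-359.18) + (-210.25) = 368.18

368.18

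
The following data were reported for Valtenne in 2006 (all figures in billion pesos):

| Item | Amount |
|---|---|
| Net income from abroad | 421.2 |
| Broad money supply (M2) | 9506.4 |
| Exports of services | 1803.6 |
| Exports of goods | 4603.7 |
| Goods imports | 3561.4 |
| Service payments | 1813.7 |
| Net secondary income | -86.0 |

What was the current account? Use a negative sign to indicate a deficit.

1367.4

Goods balance = 4603.7 - 3561.4 = 1042.3
Services balance = 1803.6 - 1813.7 = -10.1
Trade balance (goods + services) = 1042.3 + (-10.1) = 1032.2
Net primary income = 421.2
Net secondary income = -86.0
Current account = 1032.2 + 421.2 + (-86.0) = 1367.4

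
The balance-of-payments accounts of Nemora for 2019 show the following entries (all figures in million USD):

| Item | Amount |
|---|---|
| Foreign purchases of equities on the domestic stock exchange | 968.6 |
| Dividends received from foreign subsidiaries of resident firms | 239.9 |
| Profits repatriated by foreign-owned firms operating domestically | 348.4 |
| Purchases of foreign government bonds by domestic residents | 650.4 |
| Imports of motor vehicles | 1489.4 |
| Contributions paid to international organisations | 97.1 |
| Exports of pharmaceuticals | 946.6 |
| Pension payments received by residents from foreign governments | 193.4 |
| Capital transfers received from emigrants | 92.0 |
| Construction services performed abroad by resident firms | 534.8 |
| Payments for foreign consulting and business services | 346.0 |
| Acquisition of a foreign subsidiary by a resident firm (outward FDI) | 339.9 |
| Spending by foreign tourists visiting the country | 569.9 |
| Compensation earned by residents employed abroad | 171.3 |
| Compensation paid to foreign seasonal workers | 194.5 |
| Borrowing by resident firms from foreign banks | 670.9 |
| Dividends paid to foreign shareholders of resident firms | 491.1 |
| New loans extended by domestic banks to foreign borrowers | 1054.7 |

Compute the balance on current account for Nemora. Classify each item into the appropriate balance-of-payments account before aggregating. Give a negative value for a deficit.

Goods: -1489.4 + 946.6 = -542.8
Services: 534.8 + 569.9 - 346.0 = 758.7
Primary income: -194.5 + 239.9 + 171.3 - 348.4 - 491.1 = -622.8
Secondary income: 193.4 - 97.1 = 96.3
Current account = (-542.8) + 758.7 + (-622.8) + 96.3 = -310.6
(Excluded from the current account — financial account: foreign purchases of equities on the domestic stock exchange 968.6, purchases of foreign government bonds by domestic residents 650.4, acquisition of a foreign subsidiary by a resident firm (outward FDI) 339.9, borrowing by resident firms from foreign banks 670.9, new loans extended by domestic banks to foreign borrowers 1054.7; capital account: capital transfers received from emigrants 92.0.)

-310.6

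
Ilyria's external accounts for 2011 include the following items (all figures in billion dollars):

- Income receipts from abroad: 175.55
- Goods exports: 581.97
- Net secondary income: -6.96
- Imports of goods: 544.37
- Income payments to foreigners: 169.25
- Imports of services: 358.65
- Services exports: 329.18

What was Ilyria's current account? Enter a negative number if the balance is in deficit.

7.47

Goods balance = 581.97 - 544.37 = 37.60
Services balance = 329.18 - 358.65 = -29.47
Trade balance (goods + services) = 37.60 + (-29.47) = 8.13
Net primary income = 175.55 - 169.25 = 6.30
Net secondary income = -6.96
Current account = 8.13 + 6.30 + (-6.96) = 7.47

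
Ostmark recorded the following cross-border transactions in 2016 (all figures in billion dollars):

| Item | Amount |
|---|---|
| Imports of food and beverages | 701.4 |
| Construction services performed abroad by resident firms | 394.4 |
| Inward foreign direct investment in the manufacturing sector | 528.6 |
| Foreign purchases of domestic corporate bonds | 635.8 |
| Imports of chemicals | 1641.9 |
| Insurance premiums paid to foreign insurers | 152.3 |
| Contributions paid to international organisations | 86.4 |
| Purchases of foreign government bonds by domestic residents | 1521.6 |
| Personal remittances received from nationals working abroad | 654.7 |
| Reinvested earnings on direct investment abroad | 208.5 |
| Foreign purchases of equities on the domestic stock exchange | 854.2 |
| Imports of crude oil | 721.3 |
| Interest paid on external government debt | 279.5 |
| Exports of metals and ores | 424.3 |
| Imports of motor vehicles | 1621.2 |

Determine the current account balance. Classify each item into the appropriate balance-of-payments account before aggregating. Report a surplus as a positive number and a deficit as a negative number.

Goods: 424.3 - 721.3 - 701.4 - 1641.9 - 1621.2 = -4261.5
Services: 394.4 - 152.3 = 242.1
Primary income: -279.5 + 208.5 = -71.0
Secondary income: 654.7 - 86.4 = 568.3
Current account = (-4261.5) + 242.1 + (-71.0) + 568.3 = -3522.1
(Excluded from the current account — financial account: inward foreign direct investment in the manufacturing sector 528.6, foreign purchases of domestic corporate bonds 635.8, purchases of foreign government bonds by domestic residents 1521.6, foreign purchases of equities on the domestic stock exchange 854.2.)

-3522.1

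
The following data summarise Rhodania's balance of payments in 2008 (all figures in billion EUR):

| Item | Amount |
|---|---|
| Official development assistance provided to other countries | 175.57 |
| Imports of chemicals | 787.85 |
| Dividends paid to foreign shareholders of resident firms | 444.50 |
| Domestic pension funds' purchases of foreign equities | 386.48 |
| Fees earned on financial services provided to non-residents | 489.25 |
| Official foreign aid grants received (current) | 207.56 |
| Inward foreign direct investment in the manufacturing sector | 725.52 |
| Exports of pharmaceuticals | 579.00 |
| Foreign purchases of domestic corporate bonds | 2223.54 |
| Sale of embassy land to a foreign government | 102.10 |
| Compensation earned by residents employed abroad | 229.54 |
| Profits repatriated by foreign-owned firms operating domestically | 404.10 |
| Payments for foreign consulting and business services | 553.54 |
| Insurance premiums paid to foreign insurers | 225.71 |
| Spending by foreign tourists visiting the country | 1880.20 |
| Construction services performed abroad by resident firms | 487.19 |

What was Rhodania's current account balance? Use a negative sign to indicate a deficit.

1281.47

Goods: 579.00 - 787.85 = -208.85
Services: 487.19 + 489.25 - 225.71 - 553.54 + 1880.20 = 2077.39
Primary income: -404.10 - 444.50 + 229.54 = -619.06
Secondary income: 207.56 - 175.57 = 31.99
Current account = (-208.85) + 2077.39 + (-619.06) + 31.99 = 1281.47
(Excluded from the current account — financial account: domestic pension funds' purchases of foreign equities 386.48, inward foreign direct investment in the manufacturing sector 725.52, foreign purchases of domestic corporate bonds 2223.54; capital account: sale of embassy land to a foreign government 102.10.)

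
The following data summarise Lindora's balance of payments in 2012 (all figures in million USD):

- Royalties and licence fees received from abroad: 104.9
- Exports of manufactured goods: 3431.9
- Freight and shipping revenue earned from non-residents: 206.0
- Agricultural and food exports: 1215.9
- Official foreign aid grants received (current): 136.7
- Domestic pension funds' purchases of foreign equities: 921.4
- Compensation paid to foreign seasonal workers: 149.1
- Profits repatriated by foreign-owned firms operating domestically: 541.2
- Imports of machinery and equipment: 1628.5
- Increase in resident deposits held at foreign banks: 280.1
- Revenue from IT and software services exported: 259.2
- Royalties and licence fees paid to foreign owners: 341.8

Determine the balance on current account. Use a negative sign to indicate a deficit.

Goods: 1215.9 + 3431.9 - 1628.5 = 3019.3
Services: 206.0 - 341.8 + 104.9 + 259.2 = 228.3
Primary income: -541.2 - 149.1 = -690.3
Secondary income: 136.7
Current account = 3019.3 + 228.3 + (-690.3) + 136.7 = 2694.0
(Excluded from the current account — financial account: domestic pension funds' purchases of foreign equities 921.4, increase in resident deposits held at foreign banks 280.1.)

2694.0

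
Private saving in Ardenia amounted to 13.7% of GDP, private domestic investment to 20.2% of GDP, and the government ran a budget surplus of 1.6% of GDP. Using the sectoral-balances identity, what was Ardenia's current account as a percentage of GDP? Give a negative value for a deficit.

-4.9

By the sectoral-balances identity, CA = (S_private - I) + (T - G).
Private balance = 13.7 - 20.2 = -6.5
Government balance (T - G) = 1.6
CA = -6.5 + 1.6 = -4.9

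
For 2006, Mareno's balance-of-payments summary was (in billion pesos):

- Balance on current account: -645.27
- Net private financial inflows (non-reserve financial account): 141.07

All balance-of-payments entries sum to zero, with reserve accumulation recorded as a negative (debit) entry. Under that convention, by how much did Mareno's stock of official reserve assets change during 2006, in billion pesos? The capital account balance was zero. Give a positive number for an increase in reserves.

-504.20

Official reserve transactions balance = -((-645.27) + 141.07) = 504.20
An accumulation of reserves is recorded as a debit (negative entry), so the change in the stock of reserves is the negative of that balance.
Change in official reserves = -(504.20) = -504.20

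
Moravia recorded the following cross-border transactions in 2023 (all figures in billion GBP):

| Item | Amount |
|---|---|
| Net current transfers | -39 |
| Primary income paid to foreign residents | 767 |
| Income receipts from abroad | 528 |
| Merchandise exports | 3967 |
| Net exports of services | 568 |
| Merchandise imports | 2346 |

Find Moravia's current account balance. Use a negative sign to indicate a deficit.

1911

Goods balance = 3967 - 2346 = 1621
Services balance = 568
Trade balance (goods + services) = 1621 + 568 = 2189
Net primary income = 528 - 767 = -239
Net secondary income = -39
Current account = 2189 + (-239) + (-39) = 1911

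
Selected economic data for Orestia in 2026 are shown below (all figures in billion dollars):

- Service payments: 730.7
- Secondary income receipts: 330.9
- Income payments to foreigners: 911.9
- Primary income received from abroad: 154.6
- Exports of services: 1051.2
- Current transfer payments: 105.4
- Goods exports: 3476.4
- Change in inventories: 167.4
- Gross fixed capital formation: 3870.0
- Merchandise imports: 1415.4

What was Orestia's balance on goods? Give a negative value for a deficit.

Goods balance = 3476.4 - 1415.4 = 2061.0

2061.0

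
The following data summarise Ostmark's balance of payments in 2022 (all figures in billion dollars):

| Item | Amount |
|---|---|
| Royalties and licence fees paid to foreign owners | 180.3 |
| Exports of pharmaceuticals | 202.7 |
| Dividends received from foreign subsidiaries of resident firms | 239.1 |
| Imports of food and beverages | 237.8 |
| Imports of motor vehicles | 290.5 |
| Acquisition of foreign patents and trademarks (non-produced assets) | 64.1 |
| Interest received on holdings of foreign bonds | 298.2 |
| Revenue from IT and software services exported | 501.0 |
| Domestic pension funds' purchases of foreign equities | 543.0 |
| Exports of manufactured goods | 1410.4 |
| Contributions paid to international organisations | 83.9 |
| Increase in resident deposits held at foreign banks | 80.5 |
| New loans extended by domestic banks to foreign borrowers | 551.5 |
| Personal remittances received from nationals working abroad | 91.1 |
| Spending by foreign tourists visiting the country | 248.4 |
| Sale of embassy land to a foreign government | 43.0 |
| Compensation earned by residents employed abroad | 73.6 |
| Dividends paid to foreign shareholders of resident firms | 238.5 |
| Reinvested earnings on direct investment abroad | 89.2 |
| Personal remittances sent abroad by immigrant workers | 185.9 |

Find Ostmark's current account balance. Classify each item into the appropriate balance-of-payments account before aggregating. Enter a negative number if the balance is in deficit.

Goods: -290.5 - 237.8 + 202.7 + 1410.4 = 1084.8
Services: 248.4 - 180.3 + 501.0 = 569.1
Primary income: 73.6 + 89.2 - 238.5 + 298.2 + 239.1 = 461.6
Secondary income: -83.9 - 185.9 + 91.1 = -178.7
Current account = 1084.8 + 569.1 + 461.6 + (-178.7) = 1936.8
(Excluded from the current account — capital account: acquisition of foreign patents and trademarks (non-produced assets) 64.1, sale of embassy land to a foreign government 43.0; financial account: domestic pension funds' purchases of foreign equities 543.0, increase in resident deposits held at foreign banks 80.5, new loans extended by domestic banks to foreign borrowers 551.5.)

1936.8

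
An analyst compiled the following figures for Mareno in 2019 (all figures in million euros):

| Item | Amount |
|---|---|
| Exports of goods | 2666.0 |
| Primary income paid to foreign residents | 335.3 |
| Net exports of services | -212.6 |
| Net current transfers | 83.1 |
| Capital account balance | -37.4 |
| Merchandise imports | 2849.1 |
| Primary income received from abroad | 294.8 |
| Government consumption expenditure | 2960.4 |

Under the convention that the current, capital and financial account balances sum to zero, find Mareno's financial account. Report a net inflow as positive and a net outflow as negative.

Goods balance = 2666.0 - 2849.1 = -183.1
Services balance = -212.6
Trade balance (goods + services) = -183.1 + (-212.6) = -395.7
Net primary income = 294.8 - 335.3 = -40.5
Net secondary income = 83.1
Current account = -395.7 + (-40.5) + 83.1 = -353.1
Financial account = -(-353.1 + (-37.4)) = 390.5

390.5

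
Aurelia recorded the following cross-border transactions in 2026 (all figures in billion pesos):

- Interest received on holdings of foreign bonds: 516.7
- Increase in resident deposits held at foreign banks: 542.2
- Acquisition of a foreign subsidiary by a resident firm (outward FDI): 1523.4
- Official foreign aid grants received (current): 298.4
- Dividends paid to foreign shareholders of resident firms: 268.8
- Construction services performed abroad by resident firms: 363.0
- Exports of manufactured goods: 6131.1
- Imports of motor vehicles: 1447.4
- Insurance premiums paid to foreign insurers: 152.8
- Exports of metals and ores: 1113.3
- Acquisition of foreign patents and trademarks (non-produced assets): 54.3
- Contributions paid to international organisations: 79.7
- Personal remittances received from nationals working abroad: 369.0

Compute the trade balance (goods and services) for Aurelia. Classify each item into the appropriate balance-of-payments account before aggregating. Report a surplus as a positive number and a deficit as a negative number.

Goods: -1447.4 + 1113.3 + 6131.1 = 5797.0
Services: 363.0 - 152.8 = 210.2
Trade balance = 5797.0 + 210.2 = 6007.2
(Excluded from the trade balance — primary income: interest received on holdings of foreign bonds 516.7, dividends paid to foreign shareholders of resident firms 268.8; financial account: increase in resident deposits held at foreign banks 542.2, acquisition of a foreign subsidiary by a resident firm (outward FDI) 1523.4; secondary income: official foreign aid grants received (current) 298.4, contributions paid to international organisations 79.7, personal remittances received from nationals working abroad 369.0; capital account: acquisition of foreign patents and trademarks (non-produced assets) 54.3.)

6007.2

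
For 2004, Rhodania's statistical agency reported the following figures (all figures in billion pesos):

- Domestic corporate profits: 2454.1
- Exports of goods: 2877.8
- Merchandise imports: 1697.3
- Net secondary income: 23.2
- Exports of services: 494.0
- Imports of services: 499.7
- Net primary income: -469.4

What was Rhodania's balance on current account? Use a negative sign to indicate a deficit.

728.6

Goods balance = 2877.8 - 1697.3 = 1180.5
Services balance = 494.0 - 499.7 = -5.7
Trade balance (goods + services) = 1180.5 + (-5.7) = 1174.8
Net primary income = -469.4
Net secondary income = 23.2
Current account = 1174.8 + (-469.4) + 23.2 = 728.6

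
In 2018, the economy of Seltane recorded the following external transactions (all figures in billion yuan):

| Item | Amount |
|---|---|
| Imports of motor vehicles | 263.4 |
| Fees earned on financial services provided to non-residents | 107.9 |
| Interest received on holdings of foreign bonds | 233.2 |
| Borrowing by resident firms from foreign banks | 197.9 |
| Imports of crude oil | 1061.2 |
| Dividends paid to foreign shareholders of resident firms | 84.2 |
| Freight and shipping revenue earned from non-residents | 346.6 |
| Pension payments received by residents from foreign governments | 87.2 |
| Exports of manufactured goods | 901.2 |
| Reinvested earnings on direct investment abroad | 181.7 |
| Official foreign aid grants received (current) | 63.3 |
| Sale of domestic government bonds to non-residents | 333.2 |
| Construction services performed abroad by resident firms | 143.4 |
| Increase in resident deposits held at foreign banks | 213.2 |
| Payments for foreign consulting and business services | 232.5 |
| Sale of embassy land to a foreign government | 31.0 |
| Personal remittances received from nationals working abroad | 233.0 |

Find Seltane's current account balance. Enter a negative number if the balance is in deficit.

Goods: -1061.2 + 901.2 - 263.4 = -423.4
Services: 107.9 - 232.5 + 143.4 + 346.6 = 365.4
Primary income: 233.2 - 84.2 + 181.7 = 330.7
Secondary income: 63.3 + 233.0 + 87.2 = 383.5
Current account = (-423.4) + 365.4 + 330.7 + 383.5 = 656.2
(Excluded from the current account — financial account: borrowing by resident firms from foreign banks 197.9, sale of domestic government bonds to non-residents 333.2, increase in resident deposits held at foreign banks 213.2; capital account: sale of embassy land to a foreign government 31.0.)

656.2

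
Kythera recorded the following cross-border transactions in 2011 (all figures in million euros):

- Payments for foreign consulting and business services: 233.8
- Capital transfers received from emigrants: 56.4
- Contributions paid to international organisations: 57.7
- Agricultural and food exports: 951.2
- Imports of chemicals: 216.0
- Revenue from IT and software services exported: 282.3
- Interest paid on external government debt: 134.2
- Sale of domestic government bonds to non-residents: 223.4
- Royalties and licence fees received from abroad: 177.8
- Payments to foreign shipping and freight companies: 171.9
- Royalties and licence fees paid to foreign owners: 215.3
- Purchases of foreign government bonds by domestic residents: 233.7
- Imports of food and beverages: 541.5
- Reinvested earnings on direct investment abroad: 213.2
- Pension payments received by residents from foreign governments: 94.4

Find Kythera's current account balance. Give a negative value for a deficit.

148.5

Goods: -216.0 - 541.5 + 951.2 = 193.7
Services: 282.3 + 177.8 - 233.8 - 215.3 - 171.9 = -160.9
Primary income: -134.2 + 213.2 = 79.0
Secondary income: 94.4 - 57.7 = 36.7
Current account = 193.7 + (-160.9) + 79.0 + 36.7 = 148.5
(Excluded from the current account — capital account: capital transfers received from emigrants 56.4; financial account: sale of domestic government bonds to non-residents 223.4, purchases of foreign government bonds by domestic residents 233.7.)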